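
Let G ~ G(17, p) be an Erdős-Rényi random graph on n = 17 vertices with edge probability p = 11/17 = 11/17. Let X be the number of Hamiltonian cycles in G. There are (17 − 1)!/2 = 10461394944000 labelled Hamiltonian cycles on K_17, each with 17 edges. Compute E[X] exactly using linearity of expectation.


K_17 has (17 − 1)!/2 = 10461394944000 labelled Hamiltonian cycles.
For each such Hamiltonian cycle H, let X_H = 1 if all 17 edges of H are present in G. Then P[X_H = 1] = p^{17} = (11/17)^{17} = 505447028499293771/827240261886336764177.
By linearity: E[X] = Σ_H E[X_H] = 10461394944000 · p^{17} = 10461394944000 · 505447028499293771/827240261886336764177 = 5287680988402335763510093824000/827240261886336764177.
Numerically: E[X] ≈ 6.392e+09.

E[X] = 10461394944000 · (11/17)^{17} = 5287680988402335763510093824000/827240261886336764177 ≈ 6.392e+09.


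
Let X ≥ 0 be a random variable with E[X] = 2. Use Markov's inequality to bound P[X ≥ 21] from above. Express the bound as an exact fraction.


μ = E[X] = 2, a = 21.
Markov: P[X ≥ 21] ≤ μ/a = (2)/21 = 2/21.
Numerically: ≈ 0.095.
(Since a = 21 > μ = 2.000, the bound 2/21 is < 1 and informative.)

P[X ≥ 21] ≤ 2/21 ≈ 0.095.


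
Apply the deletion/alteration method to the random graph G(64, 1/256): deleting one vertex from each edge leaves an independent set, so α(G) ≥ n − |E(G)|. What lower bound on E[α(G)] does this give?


E[|E(G)|] = C(64, 2)·p = 2016 · (1/256) = 63/8.
E[α(G)] ≥ n − E[|E(G)|] = 64 − 63/8 = 449/8.
Numerically: ≈ 56.125.
(This is only a lower bound; the true E[α(G)] may be larger.)

E[α(G)] ≥ 449/8 ≈ 56.125.


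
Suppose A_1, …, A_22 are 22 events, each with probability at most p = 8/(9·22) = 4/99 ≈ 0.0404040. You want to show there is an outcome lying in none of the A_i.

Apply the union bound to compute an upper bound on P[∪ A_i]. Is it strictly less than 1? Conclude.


Union bound: P[∪_{i=1}^{22} A_i] ≤ Σ_i P[A_i] ≤ 22·p = 22·(4/99) = 8/9.
Numerically: 8/9 ≈ 0.8888889.
Is 8/9 < 1? YES.
Since P[∪ A_i] ≤ 8/9 < 1, the complement has P[∩ A_i^c] ≥ 1 − 8/9 = 1/9 > 0, so some outcome avoids every A_i.

22·p = 8/9 ≈ 0.8888889; existence CERTIFIED by the union bound.


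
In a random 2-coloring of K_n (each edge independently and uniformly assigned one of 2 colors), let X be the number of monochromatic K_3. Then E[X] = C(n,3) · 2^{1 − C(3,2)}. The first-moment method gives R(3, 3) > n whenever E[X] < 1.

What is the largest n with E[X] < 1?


We need C(n, 3) · 2^{1 − 3} < 1, i.e. C(n, 3) < 2^{3 − 1} = 4.
Check values of n near the boundary:
  n = 3: C(3, 3) = 1; 1 < 4? YES
  n = 4: C(4, 3) = 4; 4 < 4? NO
  n = 5: C(5, 3) = 10; 10 < 4? NO
  n = 6: C(6, 3) = 20; 20 < 4? NO
The largest n with C(n, 3) < 4 is n = 3 (where E[X] = 1/4 ≈ 0.2500). Hence R(3, 3) > 3, i.e. R(3, 3) ≥ 4.

Largest n = 3; hence R(3, 3) > 3.


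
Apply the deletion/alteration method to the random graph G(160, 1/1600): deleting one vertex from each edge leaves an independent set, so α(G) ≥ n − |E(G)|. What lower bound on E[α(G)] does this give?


E[|E(G)|] = C(160, 2)·p = 12720 · (1/1600) = 159/20.
E[α(G)] ≥ n − E[|E(G)|] = 160 − 159/20 = 3041/20.
Numerically: ≈ 152.050.
(This is only a lower bound; the true E[α(G)] may be larger.)

E[α(G)] ≥ 3041/20 ≈ 152.050.


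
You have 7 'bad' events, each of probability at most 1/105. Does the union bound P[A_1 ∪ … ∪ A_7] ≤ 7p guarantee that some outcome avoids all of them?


Union bound: P[∪_{i=1}^{7} A_i] ≤ Σ_i P[A_i] ≤ 7·p = 7·(1/105) = 1/15.
Numerically: 1/15 ≈ 0.06667.
Is 1/15 < 1? YES.
Since P[∪ A_i] ≤ 1/15 < 1, the complement has P[∩ A_i^c] ≥ 1 − 1/15 = 14/15 > 0, so some outcome avoids every A_i.

7·p = 1/15 ≈ 0.06667; existence CERTIFIED by the union bound.


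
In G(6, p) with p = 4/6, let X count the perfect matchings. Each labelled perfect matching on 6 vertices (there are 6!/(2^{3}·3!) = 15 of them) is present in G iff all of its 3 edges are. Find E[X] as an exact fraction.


K_6 has 6!/(2^{3}·3!) = 15 labelled perfect matchings.
For each such perfect matching H, let X_H = 1 if all 3 edges of H are present in G. Then P[X_H = 1] = p^{3} = (2/3)^{3} = 8/27.
By linearity: E[X] = Σ_H E[X_H] = 15 · p^{3} = 15 · 8/27 = 40/9.
Numerically: E[X] ≈ 4.4444.

E[X] = 15 · (2/3)^{3} = 40/9 ≈ 4.4444.


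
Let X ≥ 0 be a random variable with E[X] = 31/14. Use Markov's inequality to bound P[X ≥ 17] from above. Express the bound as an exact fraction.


μ = E[X] = 31/14, a = 17.
Markov: P[X ≥ 17] ≤ μ/a = (31/14)/17 = 31/238.
Numerically: ≈ 0.130.
(Since a = 17 > μ = 2.214, the bound 31/238 is < 1 and informative.)

P[X ≥ 17] ≤ 31/238 ≈ 0.130.


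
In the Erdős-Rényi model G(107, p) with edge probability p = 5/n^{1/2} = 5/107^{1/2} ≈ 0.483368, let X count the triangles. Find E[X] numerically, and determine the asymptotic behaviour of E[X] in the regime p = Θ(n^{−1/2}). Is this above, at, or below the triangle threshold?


Number of potential triangles: C(107, 3) = 198485.
Each occurs with probability p³ ≈ (0.483368)³ ≈ 1.12936506e-01.
By linearity: E[X] = C(107, 3)·p³ ≈ 198485 · 1.12936506e-01 ≈ 22416.202340.
Since α = 1/2 < 1, p = c/n^{1/2} ≫ 1/n is above the triangle threshold p ~ 1/n. Asymptotically E[X] ~ (c³/6)·n^{3(1−α)} = (5³/6)·n^{1.5} → ∞; triangles are abundant w.h.p.

E[X] ≈ 22416.202340; in regime p = Θ(1/n^{1/2}) E[X] diverges (above the triangle threshold p ~ 1/n).


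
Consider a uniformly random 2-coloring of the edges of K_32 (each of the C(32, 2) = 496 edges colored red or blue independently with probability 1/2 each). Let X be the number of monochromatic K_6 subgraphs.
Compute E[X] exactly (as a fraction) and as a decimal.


Let X = Σ_S X_S over the C(32, 6) = 906192 subsets S of size 6, where X_S = 1 if the K_6 on S is monochromatic.
For a fixed S, the K_6 on S has C(6, 2) = 15 edges. P[all 15 edges red] = (1/2)^15, and likewise for blue, so P[monochromatic] = 2·(1/2)^15 = 2^{1 − 15} = 1/16384.
Summing: E[X] = C(32, 6) · 2^{1 − 15} = 906192 · 1/16384 = 56637/1024.
Numerically: E[X] ≈ 55.309570.

E[X] = C(32,6)·2^(1−C(6,2)) = 56637/1024 ≈ 55.309570.


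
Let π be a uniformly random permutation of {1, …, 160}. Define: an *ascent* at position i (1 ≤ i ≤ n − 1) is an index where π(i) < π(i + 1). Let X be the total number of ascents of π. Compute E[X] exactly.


Write X = Σ X_I over i = 1, …, 159, with X_I the indicator of one ascent.
There are 159 indicators.
For each fixed i, the pair (π(i), π(i+1)) is a uniformly random ordered pair of distinct values from {1, …, 160}; by symmetry P[π(i) < π(i+1)] = 1/2.
By linearity: E[X] = 159 · (1/2) = (160 − 1) · (1/2) = 159/2 ≈ 79.5000.

E[X] = 159/2 = 79.5000.


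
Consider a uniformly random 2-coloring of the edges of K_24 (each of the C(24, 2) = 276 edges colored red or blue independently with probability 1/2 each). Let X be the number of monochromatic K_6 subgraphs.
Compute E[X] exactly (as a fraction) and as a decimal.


Let X = Σ_S X_S over the C(24, 6) = 134596 subsets S of size 6, where X_S = 1 if the K_6 on S is monochromatic.
For a fixed S, the K_6 on S has C(6, 2) = 15 edges. P[all 15 edges red] = (1/2)^15, and likewise for blue, so P[monochromatic] = 2·(1/2)^15 = 2^{1 − 15} = 1/16384.
Summing: E[X] = C(24, 6) · 2^{1 − 15} = 134596 · 1/16384 = 33649/4096.
Numerically: E[X] ≈ 8.2151.

E[X] = C(24,6)·2^(1−C(6,2)) = 33649/4096 ≈ 8.2151.


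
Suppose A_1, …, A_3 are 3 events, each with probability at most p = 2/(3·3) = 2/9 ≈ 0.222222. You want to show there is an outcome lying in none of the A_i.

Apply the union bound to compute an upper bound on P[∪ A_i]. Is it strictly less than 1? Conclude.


Union bound: P[∪_{i=1}^{3} A_i] ≤ Σ_i P[A_i] ≤ 3·p = 3·(2/9) = 2/3.
Numerically: 2/3 ≈ 0.666667.
Is 2/3 < 1? YES.
Since P[∪ A_i] ≤ 2/3 < 1, the complement has P[∩ A_i^c] ≥ 1 − 2/3 = 1/3 > 0, so some outcome avoids every A_i.

3·p = 2/3 ≈ 0.666667; existence CERTIFIED by the union bound.


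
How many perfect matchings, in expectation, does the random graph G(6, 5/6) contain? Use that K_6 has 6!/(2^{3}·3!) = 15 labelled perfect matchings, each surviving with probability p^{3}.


K_6 has 6!/(2^{3}·3!) = 15 labelled perfect matchings.
For each such perfect matching H, let X_H = 1 if all 3 edges of H are present in G. Then P[X_H = 1] = p^{3} = (5/6)^{3} = 125/216.
By linearity of expectation: E[X] = Σ_H E[X_H] = 15 · p^{3} = 15 · 125/216 = 625/72.
Numerically: E[X] ≈ 8.68056.

E[X] = 15 · (5/6)^{3} = 625/72 ≈ 8.68056.


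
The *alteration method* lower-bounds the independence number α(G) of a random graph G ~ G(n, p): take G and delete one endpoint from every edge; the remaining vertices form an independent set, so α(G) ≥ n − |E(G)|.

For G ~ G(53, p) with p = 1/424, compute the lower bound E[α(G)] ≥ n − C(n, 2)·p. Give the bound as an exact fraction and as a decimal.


E[|E(G)|] = C(53, 2)·p = 1378 · (1/424) = 13/4.
E[α(G)] ≥ n − E[|E(G)|] = 53 − 13/4 = 199/4.
Numerically: ≈ 49.750.
(This is only a lower bound; the true E[α(G)] may be larger.)

E[α(G)] ≥ 199/4 ≈ 49.750.


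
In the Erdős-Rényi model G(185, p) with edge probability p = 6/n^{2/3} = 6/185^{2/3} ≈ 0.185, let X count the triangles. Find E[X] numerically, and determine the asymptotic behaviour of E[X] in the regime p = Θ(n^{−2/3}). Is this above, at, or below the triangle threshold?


Number of potential triangles: C(185, 3) = 1038220.
Each occurs with probability p³ ≈ (0.185)³ ≈ 6.31118e-03.
By linearity: E[X] = C(185, 3)·p³ ≈ 1038220 · 6.31118e-03 ≈ 6552.389.
Since α = 2/3 < 1, p = c/n^{2/3} ≫ 1/n is above the triangle threshold p ~ 1/n. Asymptotically E[X] ~ (c³/6)·n^{3(1−α)} = (6³/6)·n^{1} → ∞; triangles are abundant w.h.p.

E[X] ≈ 6552.389; in regime p = Θ(1/n^{2/3}) E[X] diverges (above the triangle threshold p ~ 1/n).


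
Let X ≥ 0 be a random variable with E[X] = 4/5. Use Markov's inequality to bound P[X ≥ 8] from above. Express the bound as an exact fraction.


μ = E[X] = 4/5, a = 8.
Markov: P[X ≥ 8] ≤ μ/a = (4/5)/8 = 1/10.
Numerically: ≈ 0.10000.
(Since a = 8 > μ = 0.80000, the bound 1/10 is < 1 and informative.)

P[X ≥ 8] ≤ 1/10 ≈ 0.10000.


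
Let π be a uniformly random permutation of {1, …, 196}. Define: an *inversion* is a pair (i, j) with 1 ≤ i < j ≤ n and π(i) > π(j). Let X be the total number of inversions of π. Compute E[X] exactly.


Write X = Σ X_I over the C(196, 2) = 19110 pairs i < j, with X_I the indicator of one inversion.
There are 19110 indicators.
For each fixed pair i < j, the values π(i) and π(j) are two distinct elements of {1, …, 196} in uniformly random order; by symmetry P[π(i) > π(j)] = 1/2.
By linearity: E[X] = 19110 · (1/2) = C(196, 2) · (1/2) = 19110/2 = 9555 ≈ 9555.00000.

E[X] = 9555 = 9555.00000.


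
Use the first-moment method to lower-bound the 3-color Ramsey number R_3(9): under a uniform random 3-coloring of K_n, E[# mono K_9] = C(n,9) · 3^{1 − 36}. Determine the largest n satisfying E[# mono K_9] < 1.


We need C(n, 9) · 3^{1 − 36} < 1, i.e. C(n, 9) < 3^{36 − 1} = 50031545098999707.
Check values of n near the boundary:
  n = 299: C(299, 9) = 46610674441390059; 46610674441390059 < 50031545098999707? YES
  n = 300: C(300, 9) = 48052241692154700; 48052241692154700 < 50031545098999707? YES
  n = 301: C(301, 9) = 49533303936090975; 49533303936090975 < 50031545098999707? YES
  n = 302: C(302, 9) = 51054804739588650; 51054804739588650 < 50031545098999707? NO
  n = 303: C(303, 9) = 52617706925494425; 52617706925494425 < 50031545098999707? NO
The largest n with C(n, 9) < 50031545098999707 is n = 301 (where E[X] = 16511101312030325/16677181699666569 ≈ 0.9900). Hence R_3(9) > 301, i.e. R_3(9) ≥ 302.

Largest n = 301; hence R_3(9) > 301.


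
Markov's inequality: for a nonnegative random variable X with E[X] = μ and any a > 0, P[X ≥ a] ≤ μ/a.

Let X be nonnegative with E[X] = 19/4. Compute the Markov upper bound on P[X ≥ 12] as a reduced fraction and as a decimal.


μ = E[X] = 19/4, a = 12.
Markov: P[X ≥ 12] ≤ μ/a = (19/4)/12 = 19/48.
Numerically: ≈ 0.39583.
(Since a = 12 > μ = 4.75000, the bound 19/48 is < 1 and informative.)

P[X ≥ 12] ≤ 19/48 ≈ 0.39583.


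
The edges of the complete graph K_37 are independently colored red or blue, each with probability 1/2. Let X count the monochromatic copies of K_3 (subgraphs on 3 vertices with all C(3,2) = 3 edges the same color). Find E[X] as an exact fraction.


Let X = Σ_S X_S over the C(37, 3) = 7770 subsets S of size 3, where X_S = 1 if the K_3 on S is monochromatic.
For a fixed S, the K_3 on S has C(3, 2) = 3 edges. P[all 3 edges red] = (1/2)^3, and likewise for blue, so P[monochromatic] = 2·(1/2)^3 = 2^{1 − 3} = 1/4.
Summing: E[X] = C(37, 3) · 2^{1 − 3} = 7770 · 1/4 = 3885/2.
Numerically: E[X] ≈ 1942.50000.

E[X] = C(37,3)·2^(1−C(3,2)) = 3885/2 ≈ 1942.50000.


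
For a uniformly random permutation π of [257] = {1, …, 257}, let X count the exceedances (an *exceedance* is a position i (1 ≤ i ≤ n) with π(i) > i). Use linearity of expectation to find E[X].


Write X = Σ_{i=1}^{257} X_i, where X_i = 1_{π(i) > i}.
For each fixed i, π(i) is uniform over {1, …, 257} (marginal of a uniform permutation), so P[π(i) > i] = (n − i)/n. Summing: Σ_{i=1}^{257} (n − i)/n = (0 + 1 + … + 256)/257 = 257(257 − 1)/(2·257) = (257 − 1)/2.
Hence E[X] = Σ_{i=1}^{257} (257 − i)/257 = 128 ≈ 128.000000.

E[X] = 128 = 128.000000.


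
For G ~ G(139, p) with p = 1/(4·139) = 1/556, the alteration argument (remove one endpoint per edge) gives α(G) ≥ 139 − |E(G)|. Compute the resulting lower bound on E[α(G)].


E[|E(G)|] = C(139, 2)·p = 9591 · (1/556) = 69/4.
E[α(G)] ≥ n − E[|E(G)|] = 139 − 69/4 = 487/4.
Numerically: ≈ 121.7500.
(This is only a lower bound; the true E[α(G)] may be larger.)

E[α(G)] ≥ 487/4 ≈ 121.7500.


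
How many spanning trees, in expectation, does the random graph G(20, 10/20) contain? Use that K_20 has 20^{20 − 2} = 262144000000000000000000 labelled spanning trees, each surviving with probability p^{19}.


K_20 has 20^{20 − 2} = 262144000000000000000000 labelled spanning trees.
For each such spanning tree H, let X_H = 1 if all 19 edges of H are present in G. Then P[X_H = 1] = p^{19} = (1/2)^{19} = 1/524288.
Summing the indicators: E[X] = Σ_H E[X_H] = 262144000000000000000000 · p^{19} = 262144000000000000000000 · 1/524288 = 500000000000000000.
Numerically: E[X] ≈ 5e+17.

E[X] = 262144000000000000000000 · (1/2)^{19} = 500000000000000000 ≈ 5e+17.


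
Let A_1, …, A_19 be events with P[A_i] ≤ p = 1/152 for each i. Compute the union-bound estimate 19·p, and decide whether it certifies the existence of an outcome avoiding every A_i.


Union bound: P[∪_{i=1}^{19} A_i] ≤ Σ_i P[A_i] ≤ 19·p = 19·(1/152) = 1/8.
Numerically: 1/8 ≈ 0.12500.
Is 1/8 < 1? YES.
Since P[∪ A_i] ≤ 1/8 < 1, the complement has P[∩ A_i^c] ≥ 1 − 1/8 = 7/8 > 0, so some outcome avoids every A_i.

19·p = 1/8 ≈ 0.12500; existence CERTIFIED by the union bound.


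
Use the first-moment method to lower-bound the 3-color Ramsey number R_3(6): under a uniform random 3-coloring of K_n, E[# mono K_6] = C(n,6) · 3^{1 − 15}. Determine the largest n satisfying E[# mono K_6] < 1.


We need C(n, 6) · 3^{1 − 15} < 1, i.e. C(n, 6) < 3^{15 − 1} = 4782969.
Check values of n near the boundary:
  n = 37: C(37, 6) = 2324784; 2324784 < 4782969? YES
  n = 38: C(38, 6) = 2760681; 2760681 < 4782969? YES
  n = 39: C(39, 6) = 3262623; 3262623 < 4782969? YES
  n = 40: C(40, 6) = 3838380; 3838380 < 4782969? YES
  n = 41: C(41, 6) = 4496388; 4496388 < 4782969? YES
  n = 42: C(42, 6) = 5245786; 5245786 < 4782969? NO
  n = 43: C(43, 6) = 6096454; 6096454 < 4782969? NO
  n = 44: C(44, 6) = 7059052; 7059052 < 4782969? NO
The largest n with C(n, 6) < 4782969 is n = 41 (where E[X] = 1498796/1594323 ≈ 0.94008). Hence R_3(6) > 41, i.e. R_3(6) ≥ 42.

Largest n = 41; hence R_3(6) > 41.


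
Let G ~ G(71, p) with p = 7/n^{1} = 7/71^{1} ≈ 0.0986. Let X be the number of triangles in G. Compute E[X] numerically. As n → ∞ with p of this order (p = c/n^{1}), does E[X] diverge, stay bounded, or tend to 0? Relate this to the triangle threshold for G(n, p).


Number of potential triangles: C(71, 3) = 57155.
Each occurs with probability p³ ≈ (0.0986)³ ≈ 9.58339e-04.
By linearity: E[X] = C(71, 3)·p³ ≈ 57155 · 9.58339e-04 ≈ 54.774.
Here α = 1, so p = 7/n is exactly at the triangle threshold p ~ 1/n. Asymptotically E[X] → c³/6 = 7³/6 = 343/6 ≈ 57.167, a bounded constant. In this regime the triangle count is asymptotically Poisson(c³/6).

E[X] ≈ 54.774; in regime p = Θ(1/n^{1}) E[X] stays bounded (at the triangle threshold p ~ 1/n).


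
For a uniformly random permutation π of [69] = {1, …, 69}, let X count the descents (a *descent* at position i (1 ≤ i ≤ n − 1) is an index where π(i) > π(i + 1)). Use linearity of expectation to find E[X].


Write X = Σ X_I over i = 1, …, 68, with X_I the indicator of one descent.
There are 68 indicators.
For each fixed i, the pair (π(i), π(i+1)) is a uniformly random ordered pair of distinct values from {1, …, 69}; by symmetry P[π(i) > π(i+1)] = 1/2.
By linearity: E[X] = 68 · (1/2) = (69 − 1) · (1/2) = 34 ≈ 34.00000.

E[X] = 34 = 34.00000.


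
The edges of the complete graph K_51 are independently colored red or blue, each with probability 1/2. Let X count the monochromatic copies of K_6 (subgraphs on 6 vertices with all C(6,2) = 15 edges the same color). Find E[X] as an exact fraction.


Let X = Σ_S X_S over the C(51, 6) = 18009460 subsets S of size 6, where X_S = 1 if the K_6 on S is monochromatic.
For a fixed S, the K_6 on S has C(6, 2) = 15 edges. P[all 15 edges red] = (1/2)^15, and likewise for blue, so P[monochromatic] = 2·(1/2)^15 = 2^{1 − 15} = 1/16384.
By linearity: E[X] = C(51, 6) · 2^{1 − 15} = 18009460 · 1/16384 = 4502365/4096.
Numerically: E[X] ≈ 1099.210205.

E[X] = C(51,6)·2^(1−C(6,2)) = 4502365/4096 ≈ 1099.210205.


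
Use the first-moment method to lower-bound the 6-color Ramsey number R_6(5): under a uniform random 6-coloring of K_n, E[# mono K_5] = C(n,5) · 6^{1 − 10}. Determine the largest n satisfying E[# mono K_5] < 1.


We need C(n, 5) · 6^{1 − 10} < 1, i.e. C(n, 5) < 6^{10 − 1} = 10077696.
Check values of n near the boundary:
  n = 62: C(62, 5) = 6471002; 6471002 < 10077696? YES
  n = 63: C(63, 5) = 7028847; 7028847 < 10077696? YES
  n = 64: C(64, 5) = 7624512; 7624512 < 10077696? YES
  n = 65: C(65, 5) = 8259888; 8259888 < 10077696? YES
  n = 66: C(66, 5) = 8936928; 8936928 < 10077696? YES
  n = 67: C(67, 5) = 9657648; 9657648 < 10077696? YES
  n = 68: C(68, 5) = 10424128; 10424128 < 10077696? NO
  n = 69: C(69, 5) = 11238513; 11238513 < 10077696? NO
The largest n with C(n, 5) < 10077696 is n = 67 (where E[X] = 67067/69984 ≈ 0.9583). Hence R_6(5) > 67, i.e. R_6(5) ≥ 68.

Largest n = 67; hence R_6(5) > 67.


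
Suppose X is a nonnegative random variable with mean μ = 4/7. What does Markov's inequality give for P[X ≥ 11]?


μ = E[X] = 4/7, a = 11.
Markov: P[X ≥ 11] ≤ μ/a = (4/7)/11 = 4/77.
Numerically: ≈ 0.0519.
(Since a = 11 > μ = 0.5714, the bound 4/77 is < 1 and informative.)

P[X ≥ 11] ≤ 4/77 ≈ 0.0519.


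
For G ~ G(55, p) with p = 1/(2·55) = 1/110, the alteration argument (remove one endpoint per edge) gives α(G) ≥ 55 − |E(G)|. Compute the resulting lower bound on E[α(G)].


E[|E(G)|] = C(55, 2)·p = 1485 · (1/110) = 27/2.
E[α(G)] ≥ n − E[|E(G)|] = 55 − 27/2 = 83/2.
Numerically: ≈ 41.500.
(This is only a lower bound; the true E[α(G)] may be larger.)

E[α(G)] ≥ 83/2 ≈ 41.500.


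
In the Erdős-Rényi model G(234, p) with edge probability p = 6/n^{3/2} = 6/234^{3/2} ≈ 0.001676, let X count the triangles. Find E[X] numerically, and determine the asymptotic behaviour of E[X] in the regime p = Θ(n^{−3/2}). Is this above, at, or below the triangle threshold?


Number of potential triangles: C(234, 3) = 2108184.
Each occurs with probability p³ ≈ (0.001676)³ ≈ 4.709582e-09.
By linearity: E[X] = C(234, 3)·p³ ≈ 2108184 · 4.709582e-09 ≈ 0.0099.
Since α = 3/2 > 1, p = c/n^{3/2} = o(1/n) is below the triangle threshold p ~ 1/n. Asymptotically E[X] ~ (c³/6)·n^{3(1−α)} = (6³/6)·n^{-1.5} → 0, so by Markov's inequality G has no triangles w.h.p.

E[X] ≈ 0.0099; in regime p = Θ(1/n^{3/2}) E[X] tends to 0 (below the triangle threshold p ~ 1/n).


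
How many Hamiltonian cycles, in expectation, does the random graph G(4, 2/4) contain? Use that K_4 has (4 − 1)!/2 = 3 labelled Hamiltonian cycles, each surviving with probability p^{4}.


K_4 has (4 − 1)!/2 = 3 labelled Hamiltonian cycles.
For each such Hamiltonian cycle H, let X_H = 1 if all 4 edges of H are present in G. Then P[X_H = 1] = p^{4} = (1/2)^{4} = 1/16.
Summing the indicators: E[X] = Σ_H E[X_H] = 3 · p^{4} = 3 · 1/16 = 3/16.
Numerically: E[X] ≈ 0.1875.

E[X] = 3 · (1/2)^{4} = 3/16 ≈ 0.1875.


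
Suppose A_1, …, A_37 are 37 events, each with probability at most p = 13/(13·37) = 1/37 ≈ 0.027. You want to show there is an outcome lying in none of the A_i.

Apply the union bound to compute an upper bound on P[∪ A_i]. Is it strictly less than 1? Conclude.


Union bound: P[∪_{i=1}^{37} A_i] ≤ Σ_i P[A_i] ≤ 37·p = 37·(1/37) = 1.
Numerically: 1 ≈ 1.000.
Is 1 < 1? NO.
Since the bound 1 is ≥ 1, the union bound is uninformative here; it does NOT by itself certify existence.

37·p = 1 ≈ 1.000; existence NOT certified by the union bound.


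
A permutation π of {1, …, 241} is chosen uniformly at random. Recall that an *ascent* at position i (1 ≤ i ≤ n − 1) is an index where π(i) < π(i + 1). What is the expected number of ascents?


Write X = Σ X_I over i = 1, …, 240, with X_I the indicator of one ascent.
There are 240 indicators.
For each fixed i, the pair (π(i), π(i+1)) is a uniformly random ordered pair of distinct values from {1, …, 241}; by symmetry P[π(i) < π(i+1)] = 1/2.
By linearity: E[X] = 240 · (1/2) = (241 − 1) · (1/2) = 120 ≈ 120.00000.

E[X] = 120 = 120.00000.


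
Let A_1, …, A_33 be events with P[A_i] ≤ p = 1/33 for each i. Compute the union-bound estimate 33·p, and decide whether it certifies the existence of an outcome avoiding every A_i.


Union bound: P[∪_{i=1}^{33} A_i] ≤ Σ_i P[A_i] ≤ 33·p = 33·(1/33) = 1.
Numerically: 1 ≈ 1.000.
Is 1 < 1? NO.
Since the bound 1 is ≥ 1, the union bound is uninformative here; it does NOT by itself certify existence.

33·p = 1 ≈ 1.000; existence NOT certified by the union bound.


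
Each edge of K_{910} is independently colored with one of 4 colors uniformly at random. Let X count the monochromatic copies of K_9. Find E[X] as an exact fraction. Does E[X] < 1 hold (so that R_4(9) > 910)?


E[X] = C(910, 9) · 4^{1 − 36} = 1133378248346922788210 · 4^{−35} = 1133378248346922788210/1180591620717411303424.
As a reduced fraction: E[X] = 566689124173461394105/590295810358705651712 ≈ 0.9600.
Is E[X] < 1? YES.
Since E[X] < 1, there exists a 4-coloring of K_{910} with no monochromatic K_9; hence R_4(9) > 910.

E[X] = 566689124173461394105/590295810358705651712 ≈ 0.9600; E[X] < 1, so R_4(9) > 910.


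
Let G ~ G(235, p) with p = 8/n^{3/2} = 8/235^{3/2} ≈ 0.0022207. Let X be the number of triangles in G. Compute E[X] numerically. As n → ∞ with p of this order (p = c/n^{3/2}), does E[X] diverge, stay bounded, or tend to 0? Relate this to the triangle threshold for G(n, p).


Number of potential triangles: C(235, 3) = 2135445.
Each occurs with probability p³ ≈ (0.0022207)³ ≈ 1.0951272e-08.
By linearity: E[X] = C(235, 3)·p³ ≈ 2135445 · 1.0951272e-08 ≈ 0.02339.
Since α = 3/2 > 1, p = c/n^{3/2} = o(1/n) is below the triangle threshold p ~ 1/n. Asymptotically E[X] ~ (c³/6)·n^{3(1−α)} = (8³/6)·n^{-1.5} → 0, so by Markov's inequality G has no triangles w.h.p.

E[X] ≈ 0.02339; in regime p = Θ(1/n^{3/2}) E[X] tends to 0 (below the triangle threshold p ~ 1/n).


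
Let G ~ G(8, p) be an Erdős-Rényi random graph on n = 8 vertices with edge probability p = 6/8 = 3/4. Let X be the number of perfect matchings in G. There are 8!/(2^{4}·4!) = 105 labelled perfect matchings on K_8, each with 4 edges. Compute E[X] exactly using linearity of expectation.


K_8 has 8!/(2^{4}·4!) = 105 labelled perfect matchings.
For each such perfect matching H, let X_H = 1 if all 4 edges of H are present in G. Then P[X_H = 1] = p^{4} = (3/4)^{4} = 81/256.
By linearity: E[X] = Σ_H E[X_H] = 105 · p^{4} = 105 · 81/256 = 8505/256.
Numerically: E[X] ≈ 33.2.

E[X] = 105 · (3/4)^{4} = 8505/256 ≈ 33.2.


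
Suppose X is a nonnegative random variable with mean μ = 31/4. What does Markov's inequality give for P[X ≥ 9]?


μ = E[X] = 31/4, a = 9.
Markov: P[X ≥ 9] ≤ μ/a = (31/4)/9 = 31/36.
Numerically: ≈ 0.8611.
(Since a = 9 > μ = 7.7500, the bound 31/36 is < 1 and informative.)

P[X ≥ 9] ≤ 31/36 ≈ 0.8611.


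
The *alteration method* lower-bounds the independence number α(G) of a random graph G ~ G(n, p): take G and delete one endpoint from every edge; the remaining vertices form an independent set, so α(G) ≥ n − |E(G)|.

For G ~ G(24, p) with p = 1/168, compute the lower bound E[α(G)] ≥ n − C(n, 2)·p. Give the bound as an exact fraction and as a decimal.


E[|E(G)|] = C(24, 2)·p = 276 · (1/168) = 23/14.
E[α(G)] ≥ n − E[|E(G)|] = 24 − 23/14 = 313/14.
Numerically: ≈ 22.35714.
(This is only a lower bound; the true E[α(G)] may be larger.)

E[α(G)] ≥ 313/14 ≈ 22.35714.


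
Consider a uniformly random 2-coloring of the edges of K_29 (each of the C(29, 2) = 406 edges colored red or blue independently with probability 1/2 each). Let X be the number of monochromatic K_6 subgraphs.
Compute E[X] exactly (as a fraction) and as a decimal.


Let X = Σ_S X_S over the C(29, 6) = 475020 subsets S of size 6, where X_S = 1 if the K_6 on S is monochromatic.
For a fixed S, the K_6 on S has C(6, 2) = 15 edges. P[all 15 edges red] = (1/2)^15, and likewise for blue, so P[monochromatic] = 2·(1/2)^15 = 2^{1 − 15} = 1/16384.
By linearity of expectation: E[X] = C(29, 6) · 2^{1 − 15} = 475020 · 1/16384 = 118755/4096.
Numerically: E[X] ≈ 28.99292.

E[X] = C(29,6)·2^(1−C(6,2)) = 118755/4096 ≈ 28.99292.


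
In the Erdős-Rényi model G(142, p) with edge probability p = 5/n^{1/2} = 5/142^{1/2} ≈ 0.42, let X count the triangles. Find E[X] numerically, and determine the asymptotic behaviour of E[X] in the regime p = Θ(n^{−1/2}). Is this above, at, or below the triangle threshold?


Number of potential triangles: C(142, 3) = 467180.
Each occurs with probability p³ ≈ (0.42)³ ≈ 7.38716e-02.
By linearity: E[X] = C(142, 3)·p³ ≈ 467180 · 7.38716e-02 ≈ 34511.333.
Since α = 1/2 < 1, p = c/n^{1/2} ≫ 1/n is above the triangle threshold p ~ 1/n. Asymptotically E[X] ~ (c³/6)·n^{3(1−α)} = (5³/6)·n^{1.5} → ∞; triangles are abundant w.h.p.

E[X] ≈ 34511.333; in regime p = Θ(1/n^{1/2}) E[X] diverges (above the triangle threshold p ~ 1/n).


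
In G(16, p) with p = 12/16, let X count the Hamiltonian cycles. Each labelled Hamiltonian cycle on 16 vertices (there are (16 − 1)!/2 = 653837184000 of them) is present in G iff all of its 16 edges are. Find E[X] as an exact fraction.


K_16 has (16 − 1)!/2 = 653837184000 labelled Hamiltonian cycles.
For each such Hamiltonian cycle H, let X_H = 1 if all 16 edges of H are present in G. Then P[X_H = 1] = p^{16} = (3/4)^{16} = 43046721/4294967296.
Summing the indicators: E[X] = Σ_H E[X_H] = 653837184000 · p^{16} = 653837184000 · 43046721/4294967296 = 27485885585032875/4194304.
Numerically: E[X] ≈ 6.553e+09.

E[X] = 653837184000 · (3/4)^{16} = 27485885585032875/4194304 ≈ 6.553e+09.


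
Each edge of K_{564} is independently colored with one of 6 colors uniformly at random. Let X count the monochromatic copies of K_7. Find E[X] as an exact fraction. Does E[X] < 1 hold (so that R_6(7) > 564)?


E[X] = C(564, 7) · 6^{1 − 21} = 3469685994423792 · 6^{−20} = 3469685994423792/3656158440062976.
As a reduced fraction: E[X] = 24095041627943/25389989167104 ≈ 0.9490.
Is E[X] < 1? YES.
Since E[X] < 1, there exists a 6-coloring of K_{564} with no monochromatic K_7; hence R_6(7) > 564.

E[X] = 24095041627943/25389989167104 ≈ 0.9490; E[X] < 1, so R_6(7) > 564.


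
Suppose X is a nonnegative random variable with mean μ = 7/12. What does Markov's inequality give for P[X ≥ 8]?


μ = E[X] = 7/12, a = 8.
Markov: P[X ≥ 8] ≤ μ/a = (7/12)/8 = 7/96.
Numerically: ≈ 0.0729.
(Since a = 8 > μ = 0.5833, the bound 7/96 is < 1 and informative.)

P[X ≥ 8] ≤ 7/96 ≈ 0.0729.


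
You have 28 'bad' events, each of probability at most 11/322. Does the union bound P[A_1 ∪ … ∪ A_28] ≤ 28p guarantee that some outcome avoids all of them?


Union bound: P[∪_{i=1}^{28} A_i] ≤ Σ_i P[A_i] ≤ 28·p = 28·(11/322) = 22/23.
Numerically: 22/23 ≈ 0.95652.
Is 22/23 < 1? YES.
Since P[∪ A_i] ≤ 22/23 < 1, the complement has P[∩ A_i^c] ≥ 1 − 22/23 = 1/23 > 0, so some outcome avoids every A_i.

28·p = 22/23 ≈ 0.95652; existence CERTIFIED by the union bound.


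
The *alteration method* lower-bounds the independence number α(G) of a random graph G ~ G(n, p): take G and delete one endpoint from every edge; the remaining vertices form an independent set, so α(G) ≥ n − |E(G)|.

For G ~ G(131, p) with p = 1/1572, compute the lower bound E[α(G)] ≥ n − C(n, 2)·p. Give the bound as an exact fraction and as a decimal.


E[|E(G)|] = C(131, 2)·p = 8515 · (1/1572) = 65/12.
E[α(G)] ≥ n − E[|E(G)|] = 131 − 65/12 = 1507/12.
Numerically: ≈ 125.58333.
(This is only a lower bound; the true E[α(G)] may be larger.)

E[α(G)] ≥ 1507/12 ≈ 125.58333.


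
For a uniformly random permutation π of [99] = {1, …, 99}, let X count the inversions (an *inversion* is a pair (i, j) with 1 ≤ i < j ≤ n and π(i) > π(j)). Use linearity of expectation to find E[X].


Write X = Σ X_I over the C(99, 2) = 4851 pairs i < j, with X_I the indicator of one inversion.
There are 4851 indicators.
For each fixed pair i < j, the values π(i) and π(j) are two distinct elements of {1, …, 99} in uniformly random order; by symmetry P[π(i) > π(j)] = 1/2.
By linearity: E[X] = 4851 · (1/2) = C(99, 2) · (1/2) = 4851/2 = 4851/2 ≈ 2425.50000.

E[X] = 4851/2 = 2425.50000.


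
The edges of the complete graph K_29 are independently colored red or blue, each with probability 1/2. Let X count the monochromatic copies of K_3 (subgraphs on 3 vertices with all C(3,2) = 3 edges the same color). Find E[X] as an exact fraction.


Let X = Σ_S X_S over the C(29, 3) = 3654 subsets S of size 3, where X_S = 1 if the K_3 on S is monochromatic.
For a fixed S, the K_3 on S has C(3, 2) = 3 edges. P[all 3 edges red] = (1/2)^3, and likewise for blue, so P[monochromatic] = 2·(1/2)^3 = 2^{1 − 3} = 1/4.
Summing: E[X] = C(29, 3) · 2^{1 − 3} = 3654 · 1/4 = 1827/2.
Numerically: E[X] ≈ 913.500.

E[X] = C(29,3)·2^(1−C(3,2)) = 1827/2 ≈ 913.500.


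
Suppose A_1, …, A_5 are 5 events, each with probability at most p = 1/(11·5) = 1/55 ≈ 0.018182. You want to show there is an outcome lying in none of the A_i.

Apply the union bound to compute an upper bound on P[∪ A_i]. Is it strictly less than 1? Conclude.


Union bound: P[∪_{i=1}^{5} A_i] ≤ Σ_i P[A_i] ≤ 5·p = 5·(1/55) = 1/11.
Numerically: 1/11 ≈ 0.090909.
Is 1/11 < 1? YES.
Since P[∪ A_i] ≤ 1/11 < 1, the complement has P[∩ A_i^c] ≥ 1 − 1/11 = 10/11 > 0, so some outcome avoids every A_i.

5·p = 1/11 ≈ 0.090909; existence CERTIFIED by the union bound.


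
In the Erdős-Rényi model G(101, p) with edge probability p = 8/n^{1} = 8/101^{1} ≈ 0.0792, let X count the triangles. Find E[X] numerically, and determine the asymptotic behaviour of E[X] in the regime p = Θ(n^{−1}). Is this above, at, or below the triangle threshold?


Number of potential triangles: C(101, 3) = 166650.
Each occurs with probability p³ ≈ (0.0792)³ ≈ 4.96942e-04.
By linearity: E[X] = C(101, 3)·p³ ≈ 166650 · 4.96942e-04 ≈ 82.815.
Here α = 1, so p = 8/n is exactly at the triangle threshold p ~ 1/n. Asymptotically E[X] → c³/6 = 8³/6 = 256/3 ≈ 85.333, a bounded constant. In this regime the triangle count is asymptotically Poisson(c³/6).

E[X] ≈ 82.815; in regime p = Θ(1/n^{1}) E[X] stays bounded (at the triangle threshold p ~ 1/n).


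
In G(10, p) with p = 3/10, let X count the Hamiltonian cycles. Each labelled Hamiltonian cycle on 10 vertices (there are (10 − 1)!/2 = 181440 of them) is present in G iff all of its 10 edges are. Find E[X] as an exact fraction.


K_10 has (10 − 1)!/2 = 181440 labelled Hamiltonian cycles.
For each such Hamiltonian cycle H, let X_H = 1 if all 10 edges of H are present in G. Then P[X_H = 1] = p^{10} = (3/10)^{10} = 59049/10000000000.
Summing the indicators: E[X] = Σ_H E[X_H] = 181440 · p^{10} = 181440 · 59049/10000000000 = 33480783/31250000.
Numerically: E[X] ≈ 1.07139.

E[X] = 181440 · (3/10)^{10} = 33480783/31250000 ≈ 1.07139.


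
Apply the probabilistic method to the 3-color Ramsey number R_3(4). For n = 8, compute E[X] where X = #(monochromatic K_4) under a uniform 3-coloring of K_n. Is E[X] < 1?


E[X] = C(8, 4) · 3^{1 − 6} = 70 · 3^{−5} = 70/243.
As a reduced fraction: E[X] = 70/243 ≈ 0.2881.
Is E[X] < 1? YES.
Since E[X] < 1, there exists a 3-coloring of K_{8} with no monochromatic K_4; hence R_3(4) > 8.

E[X] = 70/243 ≈ 0.2881; E[X] < 1, so R_3(4) > 8.


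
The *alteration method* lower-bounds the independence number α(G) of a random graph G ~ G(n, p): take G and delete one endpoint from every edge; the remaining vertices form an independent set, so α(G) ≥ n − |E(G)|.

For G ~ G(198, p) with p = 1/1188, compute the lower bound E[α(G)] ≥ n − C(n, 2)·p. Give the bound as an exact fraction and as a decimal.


E[|E(G)|] = C(198, 2)·p = 19503 · (1/1188) = 197/12.
E[α(G)] ≥ n − E[|E(G)|] = 198 − 197/12 = 2179/12.
Numerically: ≈ 181.5833.
(This is only a lower bound; the true E[α(G)] may be larger.)

E[α(G)] ≥ 2179/12 ≈ 181.5833.


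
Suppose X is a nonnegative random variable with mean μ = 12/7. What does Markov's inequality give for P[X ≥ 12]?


μ = E[X] = 12/7, a = 12.
Markov: P[X ≥ 12] ≤ μ/a = (12/7)/12 = 1/7.
Numerically: ≈ 0.1429.
(Since a = 12 > μ = 1.7143, the bound 1/7 is < 1 and informative.)

P[X ≥ 12] ≤ 1/7 ≈ 0.1429.


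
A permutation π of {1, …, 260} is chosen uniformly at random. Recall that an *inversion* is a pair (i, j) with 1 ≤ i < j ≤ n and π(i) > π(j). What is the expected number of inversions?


Write X = Σ X_I over the C(260, 2) = 33670 pairs i < j, with X_I the indicator of one inversion.
There are 33670 indicators.
For each fixed pair i < j, the values π(i) and π(j) are two distinct elements of {1, …, 260} in uniformly random order; by symmetry P[π(i) > π(j)] = 1/2.
By linearity: E[X] = 33670 · (1/2) = C(260, 2) · (1/2) = 33670/2 = 16835 ≈ 16835.000000.

E[X] = 16835 = 16835.000000.


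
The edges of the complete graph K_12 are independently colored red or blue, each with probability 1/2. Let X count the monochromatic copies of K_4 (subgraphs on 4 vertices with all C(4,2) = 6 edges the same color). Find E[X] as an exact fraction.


Let X = Σ_S X_S over the C(12, 4) = 495 subsets S of size 4, where X_S = 1 if the K_4 on S is monochromatic.
For a fixed S, the K_4 on S has C(4, 2) = 6 edges. P[all 6 edges red] = (1/2)^6, and likewise for blue, so P[monochromatic] = 2·(1/2)^6 = 2^{1 − 6} = 1/32.
Summing: E[X] = C(12, 4) · 2^{1 − 6} = 495 · 1/32 = 495/32.
Numerically: E[X] ≈ 15.468750.

E[X] = C(12,4)·2^(1−C(4,2)) = 495/32 ≈ 15.468750.


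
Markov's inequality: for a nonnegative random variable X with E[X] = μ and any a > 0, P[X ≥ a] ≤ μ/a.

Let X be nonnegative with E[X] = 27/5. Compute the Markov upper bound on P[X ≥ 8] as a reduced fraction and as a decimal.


μ = E[X] = 27/5, a = 8.
Markov: P[X ≥ 8] ≤ μ/a = (27/5)/8 = 27/40.
Numerically: ≈ 0.675.
(Since a = 8 > μ = 5.400, the bound 27/40 is < 1 and informative.)

P[X ≥ 8] ≤ 27/40 ≈ 0.675.


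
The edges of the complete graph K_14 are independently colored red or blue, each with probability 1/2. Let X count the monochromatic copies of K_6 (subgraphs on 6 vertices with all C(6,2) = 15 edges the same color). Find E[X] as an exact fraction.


Let X = Σ_S X_S over the C(14, 6) = 3003 subsets S of size 6, where X_S = 1 if the K_6 on S is monochromatic.
For a fixed S, the K_6 on S has C(6, 2) = 15 edges. P[all 15 edges red] = (1/2)^15, and likewise for blue, so P[monochromatic] = 2·(1/2)^15 = 2^{1 − 15} = 1/16384.
By linearity: E[X] = C(14, 6) · 2^{1 − 15} = 3003 · 1/16384 = 3003/16384.
Numerically: E[X] ≈ 0.1833.

E[X] = C(14,6)·2^(1−C(6,2)) = 3003/16384 ≈ 0.1833.


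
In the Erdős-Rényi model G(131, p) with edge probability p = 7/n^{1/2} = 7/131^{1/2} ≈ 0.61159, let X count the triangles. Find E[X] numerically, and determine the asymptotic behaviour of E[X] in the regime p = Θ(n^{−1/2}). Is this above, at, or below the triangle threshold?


Number of potential triangles: C(131, 3) = 366145.
Each occurs with probability p³ ≈ (0.61159)³ ≈ 2.2876373e-01.
By linearity: E[X] = C(131, 3)·p³ ≈ 366145 · 2.2876373e-01 ≈ 83760.69736.
Since α = 1/2 < 1, p = c/n^{1/2} ≫ 1/n is above the triangle threshold p ~ 1/n. Asymptotically E[X] ~ (c³/6)·n^{3(1−α)} = (7³/6)·n^{1.5} → ∞; triangles are abundant w.h.p.

E[X] ≈ 83760.69736; in regime p = Θ(1/n^{1/2}) E[X] diverges (above the triangle threshold p ~ 1/n).


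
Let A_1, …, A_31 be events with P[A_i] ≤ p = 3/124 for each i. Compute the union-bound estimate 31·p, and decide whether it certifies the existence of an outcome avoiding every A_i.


Union bound: P[∪_{i=1}^{31} A_i] ≤ Σ_i P[A_i] ≤ 31·p = 31·(3/124) = 3/4.
Numerically: 3/4 ≈ 0.7500.
Is 3/4 < 1? YES.
Since P[∪ A_i] ≤ 3/4 < 1, the complement has P[∩ A_i^c] ≥ 1 − 3/4 = 1/4 > 0, so some outcome avoids every A_i.

31·p = 3/4 ≈ 0.7500; existence CERTIFIED by the union bound.


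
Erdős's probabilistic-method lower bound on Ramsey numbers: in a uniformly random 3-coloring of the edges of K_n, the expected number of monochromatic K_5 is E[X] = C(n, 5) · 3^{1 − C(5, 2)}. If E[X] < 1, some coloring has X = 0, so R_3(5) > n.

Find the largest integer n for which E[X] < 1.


We need C(n, 5) · 3^{1 − 10} < 1, i.e. C(n, 5) < 3^{10 − 1} = 19683.
Check values of n near the boundary:
  n = 17: C(17, 5) = 6188; 6188 < 19683? YES
  n = 18: C(18, 5) = 8568; 8568 < 19683? YES
  n = 19: C(19, 5) = 11628; 11628 < 19683? YES
  n = 20: C(20, 5) = 15504; 15504 < 19683? YES
  n = 21: C(21, 5) = 20349; 20349 < 19683? NO
  n = 22: C(22, 5) = 26334; 26334 < 19683? NO
  n = 23: C(23, 5) = 33649; 33649 < 19683? NO
The largest n with C(n, 5) < 19683 is n = 20 (where E[X] = 5168/6561 ≈ 0.787685). Hence R_3(5) > 20, i.e. R_3(5) ≥ 21.

Largest n = 20; hence R_3(5) > 20.


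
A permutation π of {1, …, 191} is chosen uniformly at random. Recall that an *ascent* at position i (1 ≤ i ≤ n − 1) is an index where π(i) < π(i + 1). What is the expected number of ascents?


Write X = Σ X_I over i = 1, …, 190, with X_I the indicator of one ascent.
There are 190 indicators.
For each fixed i, the pair (π(i), π(i+1)) is a uniformly random ordered pair of distinct values from {1, …, 191}; by symmetry P[π(i) < π(i+1)] = 1/2.
By linearity: E[X] = 190 · (1/2) = (191 − 1) · (1/2) = 95 ≈ 95.000000.

E[X] = 95 = 95.000000.


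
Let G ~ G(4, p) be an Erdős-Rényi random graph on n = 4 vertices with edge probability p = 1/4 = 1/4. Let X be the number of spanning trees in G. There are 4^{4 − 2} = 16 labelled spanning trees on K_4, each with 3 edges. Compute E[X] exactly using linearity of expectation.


K_4 has 4^{4 − 2} = 16 labelled spanning trees.
For each such spanning tree H, let X_H = 1 if all 3 edges of H are present in G. Then P[X_H = 1] = p^{3} = (1/4)^{3} = 1/64.
By linearity: E[X] = Σ_H E[X_H] = 16 · p^{3} = 16 · 1/64 = 1/4.
Numerically: E[X] ≈ 0.25.

E[X] = 16 · (1/4)^{3} = 1/4 ≈ 0.25.
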